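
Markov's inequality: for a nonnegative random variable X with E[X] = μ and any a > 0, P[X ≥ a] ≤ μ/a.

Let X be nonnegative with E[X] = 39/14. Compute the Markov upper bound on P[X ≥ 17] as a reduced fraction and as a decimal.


μ = E[X] = 39/14, a = 17.
Markov: P[X ≥ 17] ≤ μ/a = (39/14)/17 = 39/238.
Numerically: ≈ 0.1639.
(Since a = 17 > μ = 2.7857, the bound 39/238 is < 1 and informative.)

P[X ≥ 17] ≤ 39/238 ≈ 0.1639.


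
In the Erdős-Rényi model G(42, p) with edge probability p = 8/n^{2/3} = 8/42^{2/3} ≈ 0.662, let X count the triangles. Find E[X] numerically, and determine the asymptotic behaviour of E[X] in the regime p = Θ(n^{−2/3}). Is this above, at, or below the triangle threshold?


Number of potential triangles: C(42, 3) = 11480.
Each occurs with probability p³ ≈ (0.662)³ ≈ 2.90249e-01.
By linearity: E[X] = C(42, 3)·p³ ≈ 11480 · 2.90249e-01 ≈ 3332.063.
Since α = 2/3 < 1, p = c/n^{2/3} ≫ 1/n is above the triangle threshold p ~ 1/n. Asymptotically E[X] ~ (c³/6)·n^{3(1−α)} = (8³/6)·n^{1} → ∞; triangles are abundant w.h.p.

E[X] ≈ 3332.063; in regime p = Θ(1/n^{2/3}) E[X] diverges (above the triangle threshold p ~ 1/n).


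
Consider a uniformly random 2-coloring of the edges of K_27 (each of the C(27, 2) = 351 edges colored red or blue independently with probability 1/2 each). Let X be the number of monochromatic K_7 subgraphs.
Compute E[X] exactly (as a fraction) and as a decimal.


Let X = Σ_S X_S over the C(27, 7) = 888030 subsets S of size 7, where X_S = 1 if the K_7 on S is monochromatic.
For a fixed S, the K_7 on S has C(7, 2) = 21 edges. P[all 21 edges red] = (1/2)^21, and likewise for blue, so P[monochromatic] = 2·(1/2)^21 = 2^{1 − 21} = 1/1048576.
By linearity: E[X] = C(27, 7) · 2^{1 − 21} = 888030 · 1/1048576 = 444015/524288.
Numerically: E[X] ≈ 0.847.

E[X] = C(27,7)·2^(1−C(7,2)) = 444015/524288 ≈ 0.847.


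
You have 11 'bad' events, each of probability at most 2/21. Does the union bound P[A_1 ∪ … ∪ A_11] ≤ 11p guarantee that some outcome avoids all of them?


Union bound: P[∪_{i=1}^{11} A_i] ≤ Σ_i P[A_i] ≤ 11·p = 11·(2/21) = 22/21.
Numerically: 22/21 ≈ 1.0476.
Is 22/21 < 1? NO.
Since the bound 22/21 is ≥ 1, the union bound is uninformative here; it does NOT by itself certify existence.

11·p = 22/21 ≈ 1.0476; existence NOT certified by the union bound.


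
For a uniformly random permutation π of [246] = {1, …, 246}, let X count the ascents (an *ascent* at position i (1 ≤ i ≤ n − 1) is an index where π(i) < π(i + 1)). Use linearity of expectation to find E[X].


Write X = Σ X_I over i = 1, …, 245, with X_I the indicator of one ascent.
There are 245 indicators.
For each fixed i, the pair (π(i), π(i+1)) is a uniformly random ordered pair of distinct values from {1, …, 246}; by symmetry P[π(i) < π(i+1)] = 1/2.
By linearity: E[X] = 245 · (1/2) = (246 − 1) · (1/2) = 245/2 ≈ 122.500.

E[X] = 245/2 = 122.500.


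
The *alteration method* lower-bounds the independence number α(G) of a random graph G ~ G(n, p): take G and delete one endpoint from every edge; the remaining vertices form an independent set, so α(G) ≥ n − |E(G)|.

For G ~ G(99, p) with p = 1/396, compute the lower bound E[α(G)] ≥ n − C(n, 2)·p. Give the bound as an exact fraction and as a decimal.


E[|E(G)|] = C(99, 2)·p = 4851 · (1/396) = 49/4.
E[α(G)] ≥ n − E[|E(G)|] = 99 − 49/4 = 347/4.
Numerically: ≈ 86.750.
(This is only a lower bound; the true E[α(G)] may be larger.)

E[α(G)] ≥ 347/4 ≈ 86.750.


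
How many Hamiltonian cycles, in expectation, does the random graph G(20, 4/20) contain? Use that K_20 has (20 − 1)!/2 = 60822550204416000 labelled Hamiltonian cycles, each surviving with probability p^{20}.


K_20 has (20 − 1)!/2 = 60822550204416000 labelled Hamiltonian cycles.
For each such Hamiltonian cycle H, let X_H = 1 if all 20 edges of H are present in G. Then P[X_H = 1] = p^{20} = (1/5)^{20} = 1/95367431640625.
By linearity: E[X] = Σ_H E[X_H] = 60822550204416000 · p^{20} = 60822550204416000 · 1/95367431640625 = 486580401635328/762939453125.
Numerically: E[X] ≈ 637.771.

E[X] = 60822550204416000 · (1/5)^{20} = 486580401635328/762939453125 ≈ 637.771.


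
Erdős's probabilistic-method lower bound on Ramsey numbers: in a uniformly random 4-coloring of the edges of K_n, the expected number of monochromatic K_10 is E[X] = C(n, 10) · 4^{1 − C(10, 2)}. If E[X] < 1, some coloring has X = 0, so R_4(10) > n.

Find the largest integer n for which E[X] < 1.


We need C(n, 10) · 4^{1 − 45} < 1, i.e. C(n, 10) < 4^{45 − 1} = 309485009821345068724781056.
Check values of n near the boundary:
  n = 2022: C(2022, 10) = 307870445231474093395937796; 307870445231474093395937796 < 309485009821345068724781056? YES
  n = 2023: C(2023, 10) = 309399856285778485315440716; 309399856285778485315440716 < 309485009821345068724781056? YES
  n = 2024: C(2024, 10) = 310936101848269937576192656; 310936101848269937576192656 < 309485009821345068724781056? NO
  n = 2025: C(2025, 10) = 312479209053472269772600560; 312479209053472269772600560 < 309485009821345068724781056? NO
The largest n with C(n, 10) < 309485009821345068724781056 is n = 2023 (where E[X] = 77349964071444621328860179/77371252455336267181195264 ≈ 0.999725). Hence R_4(10) > 2023, i.e. R_4(10) ≥ 2024.

Largest n = 2023; hence R_4(10) > 2023.


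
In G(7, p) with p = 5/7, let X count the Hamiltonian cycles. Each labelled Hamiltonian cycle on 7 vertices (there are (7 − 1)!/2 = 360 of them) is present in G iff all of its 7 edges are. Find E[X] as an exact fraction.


K_7 has (7 − 1)!/2 = 360 labelled Hamiltonian cycles.
For each such Hamiltonian cycle H, let X_H = 1 if all 7 edges of H are present in G. Then P[X_H = 1] = p^{7} = (5/7)^{7} = 78125/823543.
By linearity of expectation: E[X] = Σ_H E[X_H] = 360 · p^{7} = 360 · 78125/823543 = 28125000/823543.
Numerically: E[X] ≈ 34.151.

E[X] = 360 · (5/7)^{7} = 28125000/823543 ≈ 34.151.


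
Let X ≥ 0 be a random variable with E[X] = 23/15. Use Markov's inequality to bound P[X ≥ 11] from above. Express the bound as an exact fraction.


μ = E[X] = 23/15, a = 11.
Markov: P[X ≥ 11] ≤ μ/a = (23/15)/11 = 23/165.
Numerically: ≈ 0.139.
(Since a = 11 > μ = 1.533, the bound 23/165 is < 1 and informative.)

P[X ≥ 11] ≤ 23/165 ≈ 0.139.


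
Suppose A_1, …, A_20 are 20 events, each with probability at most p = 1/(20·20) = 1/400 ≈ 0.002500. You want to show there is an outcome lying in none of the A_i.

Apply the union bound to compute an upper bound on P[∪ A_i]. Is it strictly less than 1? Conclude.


Union bound: P[∪_{i=1}^{20} A_i] ≤ Σ_i P[A_i] ≤ 20·p = 20·(1/400) = 1/20.
Numerically: 1/20 ≈ 0.050000.
Is 1/20 < 1? YES.
Since P[∪ A_i] ≤ 1/20 < 1, the complement has P[∩ A_i^c] ≥ 1 − 1/20 = 19/20 > 0, so some outcome avoids every A_i.

20·p = 1/20 ≈ 0.050000; existence CERTIFIED by the union bound.


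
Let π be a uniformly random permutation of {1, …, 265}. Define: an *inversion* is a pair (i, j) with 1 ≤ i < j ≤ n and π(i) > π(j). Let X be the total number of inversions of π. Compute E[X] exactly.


Write X = Σ X_I over the C(265, 2) = 34980 pairs i < j, with X_I the indicator of one inversion.
There are 34980 indicators.
For each fixed pair i < j, the values π(i) and π(j) are two distinct elements of {1, …, 265} in uniformly random order; by symmetry P[π(i) > π(j)] = 1/2.
By linearity: E[X] = 34980 · (1/2) = C(265, 2) · (1/2) = 34980/2 = 17490 ≈ 17490.000000.

E[X] = 17490 = 17490.000000.


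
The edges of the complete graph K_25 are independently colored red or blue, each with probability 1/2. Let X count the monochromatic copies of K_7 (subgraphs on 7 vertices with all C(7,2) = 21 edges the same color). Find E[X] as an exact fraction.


Let X = Σ_S X_S over the C(25, 7) = 480700 subsets S of size 7, where X_S = 1 if the K_7 on S is monochromatic.
For a fixed S, the K_7 on S has C(7, 2) = 21 edges. P[all 21 edges red] = (1/2)^21, and likewise for blue, so P[monochromatic] = 2·(1/2)^21 = 2^{1 − 21} = 1/1048576.
By linearity: E[X] = C(25, 7) · 2^{1 − 21} = 480700 · 1/1048576 = 120175/262144.
Numerically: E[X] ≈ 0.4584.

E[X] = C(25,7)·2^(1−C(7,2)) = 120175/262144 ≈ 0.4584.


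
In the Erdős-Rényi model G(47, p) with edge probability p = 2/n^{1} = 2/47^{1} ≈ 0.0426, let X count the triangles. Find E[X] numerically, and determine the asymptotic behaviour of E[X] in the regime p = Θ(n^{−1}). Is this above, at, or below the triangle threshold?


Number of potential triangles: C(47, 3) = 16215.
Each occurs with probability p³ ≈ (0.0426)³ ≈ 7.70542e-05.
By linearity: E[X] = C(47, 3)·p³ ≈ 16215 · 7.70542e-05 ≈ 1.249.
Here α = 1, so p = 2/n is exactly at the triangle threshold p ~ 1/n. Asymptotically E[X] → c³/6 = 2³/6 = 4/3 ≈ 1.333, a bounded constant. In this regime the triangle count is asymptotically Poisson(c³/6).

E[X] ≈ 1.249; in regime p = Θ(1/n^{1}) E[X] stays bounded (at the triangle threshold p ~ 1/n).


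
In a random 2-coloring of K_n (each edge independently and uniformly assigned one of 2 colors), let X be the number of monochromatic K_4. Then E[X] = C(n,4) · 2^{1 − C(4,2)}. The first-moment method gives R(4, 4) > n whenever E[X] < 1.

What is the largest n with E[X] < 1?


We need C(n, 4) · 2^{1 − 6} < 1, i.e. C(n, 4) < 2^{6 − 1} = 32.
Check values of n near the boundary:
  n = 4: C(4, 4) = 1; 1 < 32? YES
  n = 5: C(5, 4) = 5; 5 < 32? YES
  n = 6: C(6, 4) = 15; 15 < 32? YES
  n = 7: C(7, 4) = 35; 35 < 32? NO
  n = 8: C(8, 4) = 70; 70 < 32? NO
  n = 9: C(9, 4) = 126; 126 < 32? NO
The largest n with C(n, 4) < 32 is n = 6 (where E[X] = 15/32 ≈ 0.468750). Hence R(4, 4) > 6, i.e. R(4, 4) ≥ 7.

Largest n = 6; hence R(4, 4) > 6.


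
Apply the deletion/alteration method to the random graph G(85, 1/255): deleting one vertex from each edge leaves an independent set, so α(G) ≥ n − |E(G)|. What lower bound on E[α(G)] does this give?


E[|E(G)|] = C(85, 2)·p = 3570 · (1/255) = 14.
E[α(G)] ≥ n − E[|E(G)|] = 85 − 14 = 71.
Numerically: ≈ 71.000000.
(This is only a lower bound; the true E[α(G)] may be larger.)

E[α(G)] ≥ 71 ≈ 71.000000.


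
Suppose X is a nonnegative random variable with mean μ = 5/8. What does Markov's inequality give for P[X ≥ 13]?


μ = E[X] = 5/8, a = 13.
Markov: P[X ≥ 13] ≤ μ/a = (5/8)/13 = 5/104.
Numerically: ≈ 0.04808.
(Since a = 13 > μ = 0.62500, the bound 5/104 is < 1 and informative.)

P[X ≥ 13] ≤ 5/104 ≈ 0.04808.


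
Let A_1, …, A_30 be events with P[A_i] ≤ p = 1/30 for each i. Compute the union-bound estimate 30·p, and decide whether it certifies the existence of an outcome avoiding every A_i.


Union bound: P[∪_{i=1}^{30} A_i] ≤ Σ_i P[A_i] ≤ 30·p = 30·(1/30) = 1.
Numerically: 1 ≈ 1.000.
Is 1 < 1? NO.
Since the bound 1 is ≥ 1, the union bound is uninformative here; it does NOT by itself certify existence.

30·p = 1 ≈ 1.000; existence NOT certified by the union bound.


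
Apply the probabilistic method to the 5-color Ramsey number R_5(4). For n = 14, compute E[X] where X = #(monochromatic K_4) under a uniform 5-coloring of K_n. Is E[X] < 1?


E[X] = C(14, 4) · 5^{1 − 6} = 1001 · 5^{−5} = 1001/3125.
As a reduced fraction: E[X] = 1001/3125 ≈ 0.3203.
Is E[X] < 1? YES.
Since E[X] < 1, there exists a 5-coloring of K_{14} with no monochromatic K_4; hence R_5(4) > 14.

E[X] = 1001/3125 ≈ 0.3203; E[X] < 1, so R_5(4) > 14.


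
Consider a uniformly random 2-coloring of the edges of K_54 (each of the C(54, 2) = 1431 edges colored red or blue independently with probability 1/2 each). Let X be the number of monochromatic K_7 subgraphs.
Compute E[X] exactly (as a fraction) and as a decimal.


Let X = Σ_S X_S over the C(54, 7) = 177100560 subsets S of size 7, where X_S = 1 if the K_7 on S is monochromatic.
For a fixed S, the K_7 on S has C(7, 2) = 21 edges. P[all 21 edges red] = (1/2)^21, and likewise for blue, so P[monochromatic] = 2·(1/2)^21 = 2^{1 − 21} = 1/1048576.
By linearity: E[X] = C(54, 7) · 2^{1 − 21} = 177100560 · 1/1048576 = 11068785/65536.
Numerically: E[X] ≈ 168.896255.

E[X] = C(54,7)·2^(1−C(7,2)) = 11068785/65536 ≈ 168.896255.


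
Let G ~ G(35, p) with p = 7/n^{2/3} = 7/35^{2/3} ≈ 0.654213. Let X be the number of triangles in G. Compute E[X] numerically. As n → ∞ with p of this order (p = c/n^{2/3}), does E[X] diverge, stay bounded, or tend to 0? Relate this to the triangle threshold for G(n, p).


Number of potential triangles: C(35, 3) = 6545.
Each occurs with probability p³ ≈ (0.654213)³ ≈ 2.80000000e-01.
By linearity: E[X] = C(35, 3)·p³ ≈ 6545 · 2.80000000e-01 ≈ 1832.600000.
Since α = 2/3 < 1, p = c/n^{2/3} ≫ 1/n is above the triangle threshold p ~ 1/n. Asymptotically E[X] ~ (c³/6)·n^{3(1−α)} = (7³/6)·n^{1} → ∞; triangles are abundant w.h.p.

E[X] ≈ 1832.600000; in regime p = Θ(1/n^{2/3}) E[X] diverges (above the triangle threshold p ~ 1/n).


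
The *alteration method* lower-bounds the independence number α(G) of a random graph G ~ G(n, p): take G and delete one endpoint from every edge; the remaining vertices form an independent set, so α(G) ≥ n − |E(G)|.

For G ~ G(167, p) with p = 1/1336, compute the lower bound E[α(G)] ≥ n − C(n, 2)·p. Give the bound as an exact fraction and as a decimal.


E[|E(G)|] = C(167, 2)·p = 13861 · (1/1336) = 83/8.
E[α(G)] ≥ n − E[|E(G)|] = 167 − 83/8 = 1253/8.
Numerically: ≈ 156.625000.
(This is only a lower bound; the true E[α(G)] may be larger.)

E[α(G)] ≥ 1253/8 ≈ 156.625000.


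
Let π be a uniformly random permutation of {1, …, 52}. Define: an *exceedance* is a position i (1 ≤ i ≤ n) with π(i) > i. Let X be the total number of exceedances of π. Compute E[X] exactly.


Write X = Σ_{i=1}^{52} X_i, where X_i = 1_{π(i) > i}.
For each fixed i, π(i) is uniform over {1, …, 52} (marginal of a uniform permutation), so P[π(i) > i] = (n − i)/n. Summing: Σ_{i=1}^{52} (n − i)/n = (0 + 1 + … + 51)/52 = 52(52 − 1)/(2·52) = (52 − 1)/2.
Hence E[X] = Σ_{i=1}^{52} (52 − i)/52 = 51/2 ≈ 25.50000.

E[X] = 51/2 = 25.50000.


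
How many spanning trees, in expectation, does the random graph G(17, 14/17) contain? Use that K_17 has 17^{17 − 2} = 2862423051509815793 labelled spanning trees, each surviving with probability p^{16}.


K_17 has 17^{17 − 2} = 2862423051509815793 labelled spanning trees.
For each such spanning tree H, let X_H = 1 if all 16 edges of H are present in G. Then P[X_H = 1] = p^{16} = (14/17)^{16} = 2177953337809371136/48661191875666868481.
Summing the indicators: E[X] = Σ_H E[X_H] = 2862423051509815793 · p^{16} = 2862423051509815793 · 2177953337809371136/48661191875666868481 = 2177953337809371136/17.
Numerically: E[X] ≈ 1.28115e+17.

E[X] = 2862423051509815793 · (14/17)^{16} = 2177953337809371136/17 ≈ 1.28115e+17.


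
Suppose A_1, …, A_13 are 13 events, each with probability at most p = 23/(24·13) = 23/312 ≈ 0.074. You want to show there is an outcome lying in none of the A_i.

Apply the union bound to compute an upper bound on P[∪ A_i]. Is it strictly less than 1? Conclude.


Union bound: P[∪_{i=1}^{13} A_i] ≤ Σ_i P[A_i] ≤ 13·p = 13·(23/312) = 23/24.
Numerically: 23/24 ≈ 0.958.
Is 23/24 < 1? YES.
Since P[∪ A_i] ≤ 23/24 < 1, the complement has P[∩ A_i^c] ≥ 1 − 23/24 = 1/24 > 0, so some outcome avoids every A_i.

13·p = 23/24 ≈ 0.958; existence CERTIFIED by the union bound.


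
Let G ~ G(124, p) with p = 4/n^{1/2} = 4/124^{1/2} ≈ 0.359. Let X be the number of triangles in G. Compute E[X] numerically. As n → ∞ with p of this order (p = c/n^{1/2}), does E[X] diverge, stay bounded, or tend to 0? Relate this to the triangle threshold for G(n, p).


Number of potential triangles: C(124, 3) = 310124.
Each occurs with probability p³ ≈ (0.359)³ ≈ 4.63498e-02.
By linearity: E[X] = C(124, 3)·p³ ≈ 310124 · 4.63498e-02 ≈ 14374.172.
Since α = 1/2 < 1, p = c/n^{1/2} ≫ 1/n is above the triangle threshold p ~ 1/n. Asymptotically E[X] ~ (c³/6)·n^{3(1−α)} = (4³/6)·n^{1.5} → ∞; triangles are abundant w.h.p.

E[X] ≈ 14374.172; in regime p = Θ(1/n^{1/2}) E[X] diverges (above the triangle threshold p ~ 1/n).


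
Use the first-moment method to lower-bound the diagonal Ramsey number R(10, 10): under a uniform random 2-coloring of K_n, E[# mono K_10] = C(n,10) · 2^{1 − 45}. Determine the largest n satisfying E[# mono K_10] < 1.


We need C(n, 10) · 2^{1 − 45} < 1, i.e. C(n, 10) < 2^{45 − 1} = 17592186044416.
Check values of n near the boundary:
  n = 98: C(98, 10) = 14005614014756; 14005614014756 < 17592186044416? YES
  n = 99: C(99, 10) = 15579278510796; 15579278510796 < 17592186044416? YES
  n = 100: C(100, 10) = 17310309456440; 17310309456440 < 17592186044416? YES
  n = 101: C(101, 10) = 19212541264840; 19212541264840 < 17592186044416? NO
  n = 102: C(102, 10) = 21300860967540; 21300860967540 < 17592186044416? NO
  n = 103: C(103, 10) = 23591276125340; 23591276125340 < 17592186044416? NO
The largest n with C(n, 10) < 17592186044416 is n = 100 (where E[X] = 2163788682055/2199023255552 ≈ 0.9840). Hence R(10, 10) > 100, i.e. R(10, 10) ≥ 101.

Largest n = 100; hence R(10, 10) > 100.


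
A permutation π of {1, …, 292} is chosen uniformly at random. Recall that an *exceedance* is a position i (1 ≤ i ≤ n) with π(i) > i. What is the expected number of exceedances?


Write X = Σ_{i=1}^{292} X_i, where X_i = 1_{π(i) > i}.
For each fixed i, π(i) is uniform over {1, …, 292} (marginal of a uniform permutation), so P[π(i) > i] = (n − i)/n. Summing: Σ_{i=1}^{292} (n − i)/n = (0 + 1 + … + 291)/292 = 292(292 − 1)/(2·292) = (292 − 1)/2.
Hence E[X] = Σ_{i=1}^{292} (292 − i)/292 = 291/2 ≈ 145.50000.

E[X] = 291/2 = 145.50000.


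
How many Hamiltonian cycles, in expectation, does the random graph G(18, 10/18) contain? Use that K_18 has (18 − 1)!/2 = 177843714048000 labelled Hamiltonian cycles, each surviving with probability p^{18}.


K_18 has (18 − 1)!/2 = 177843714048000 labelled Hamiltonian cycles.
For each such Hamiltonian cycle H, let X_H = 1 if all 18 edges of H are present in G. Then P[X_H = 1] = p^{18} = (5/9)^{18} = 3814697265625/150094635296999121.
Summing the indicators: E[X] = Σ_H E[X_H] = 177843714048000 · p^{18} = 177843714048000 · 3814697265625/150094635296999121 = 930617187500000000000000/205891132094649.
Numerically: E[X] ≈ 4.51995e+09.

E[X] = 177843714048000 · (5/9)^{18} = 930617187500000000000000/205891132094649 ≈ 4.51995e+09.


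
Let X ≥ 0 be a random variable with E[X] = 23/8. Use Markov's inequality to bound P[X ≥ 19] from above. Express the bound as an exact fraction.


μ = E[X] = 23/8, a = 19.
Markov: P[X ≥ 19] ≤ μ/a = (23/8)/19 = 23/152.
Numerically: ≈ 0.15132.
(Since a = 19 > μ = 2.87500, the bound 23/152 is < 1 and informative.)

P[X ≥ 19] ≤ 23/152 ≈ 0.15132.


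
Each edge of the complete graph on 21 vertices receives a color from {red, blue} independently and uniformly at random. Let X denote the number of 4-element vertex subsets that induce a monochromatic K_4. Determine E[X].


Let X = Σ_S X_S over the C(21, 4) = 5985 subsets S of size 4, where X_S = 1 if the K_4 on S is monochromatic.
For a fixed S, the K_4 on S has C(4, 2) = 6 edges. P[all 6 edges red] = (1/2)^6, and likewise for blue, so P[monochromatic] = 2·(1/2)^6 = 2^{1 − 6} = 1/32.
By linearity: E[X] = C(21, 4) · 2^{1 − 6} = 5985 · 1/32 = 5985/32.
Numerically: E[X] ≈ 187.031.

E[X] = C(21,4)·2^(1−C(4,2)) = 5985/32 ≈ 187.031.


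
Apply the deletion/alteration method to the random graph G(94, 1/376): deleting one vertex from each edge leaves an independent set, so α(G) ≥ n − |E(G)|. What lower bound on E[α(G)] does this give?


E[|E(G)|] = C(94, 2)·p = 4371 · (1/376) = 93/8.
E[α(G)] ≥ n − E[|E(G)|] = 94 − 93/8 = 659/8.
Numerically: ≈ 82.3750.
(This is only a lower bound; the true E[α(G)] may be larger.)

E[α(G)] ≥ 659/8 ≈ 82.3750.


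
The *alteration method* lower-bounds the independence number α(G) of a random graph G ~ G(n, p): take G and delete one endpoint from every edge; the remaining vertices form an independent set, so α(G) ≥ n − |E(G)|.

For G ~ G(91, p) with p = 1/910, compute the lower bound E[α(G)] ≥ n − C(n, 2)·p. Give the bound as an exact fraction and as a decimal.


E[|E(G)|] = C(91, 2)·p = 4095 · (1/910) = 9/2.
E[α(G)] ≥ n − E[|E(G)|] = 91 − 9/2 = 173/2.
Numerically: ≈ 86.500000.
(This is only a lower bound; the true E[α(G)] may be larger.)

E[α(G)] ≥ 173/2 ≈ 86.500000.


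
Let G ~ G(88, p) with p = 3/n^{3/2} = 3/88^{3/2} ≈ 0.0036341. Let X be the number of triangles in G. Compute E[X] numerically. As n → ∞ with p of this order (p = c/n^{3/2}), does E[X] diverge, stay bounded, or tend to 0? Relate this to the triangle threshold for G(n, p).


Number of potential triangles: C(88, 3) = 109736.
Each occurs with probability p³ ≈ (0.0036341)³ ≈ 4.79945296e-08.
By linearity: E[X] = C(88, 3)·p³ ≈ 109736 · 4.79945296e-08 ≈ 0.005267.
Since α = 3/2 > 1, p = c/n^{3/2} = o(1/n) is below the triangle threshold p ~ 1/n. Asymptotically E[X] ~ (c³/6)·n^{3(1−α)} = (3³/6)·n^{-1.5} → 0, so by Markov's inequality G has no triangles w.h.p.

E[X] ≈ 0.005267; in regime p = Θ(1/n^{3/2}) E[X] tends to 0 (below the triangle threshold p ~ 1/n).


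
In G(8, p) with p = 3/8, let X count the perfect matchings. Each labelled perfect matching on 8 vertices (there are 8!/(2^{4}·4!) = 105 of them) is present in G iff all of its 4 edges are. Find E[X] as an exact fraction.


K_8 has 8!/(2^{4}·4!) = 105 labelled perfect matchings.
For each such perfect matching H, let X_H = 1 if all 4 edges of H are present in G. Then P[X_H = 1] = p^{4} = (3/8)^{4} = 81/4096.
Summing the indicators: E[X] = Σ_H E[X_H] = 105 · p^{4} = 105 · 81/4096 = 8505/4096.
Numerically: E[X] ≈ 2.08.

E[X] = 105 · (3/8)^{4} = 8505/4096 ≈ 2.08.


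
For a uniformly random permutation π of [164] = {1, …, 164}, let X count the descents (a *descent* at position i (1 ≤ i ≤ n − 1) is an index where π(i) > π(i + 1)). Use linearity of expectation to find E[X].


Write X = Σ X_I over i = 1, …, 163, with X_I the indicator of one descent.
There are 163 indicators.
For each fixed i, the pair (π(i), π(i+1)) is a uniformly random ordered pair of distinct values from {1, …, 164}; by symmetry P[π(i) > π(i+1)] = 1/2.
By linearity: E[X] = 163 · (1/2) = (164 − 1) · (1/2) = 163/2 ≈ 81.500000.

E[X] = 163/2 = 81.500000.


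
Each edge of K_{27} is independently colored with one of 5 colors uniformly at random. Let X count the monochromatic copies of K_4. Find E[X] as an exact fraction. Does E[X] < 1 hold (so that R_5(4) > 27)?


E[X] = C(27, 4) · 5^{1 − 6} = 17550 · 5^{−5} = 17550/3125.
As a reduced fraction: E[X] = 702/125 ≈ 5.616000.
Is E[X] < 1? NO.
Since E[X] ≥ 1, the first-moment bound is inconclusive at n = 27; it does NOT by itself certify R_5(4) > 27.

E[X] = 702/125 ≈ 5.616000; E[X] ≥ 1; first-moment method inconclusive here.


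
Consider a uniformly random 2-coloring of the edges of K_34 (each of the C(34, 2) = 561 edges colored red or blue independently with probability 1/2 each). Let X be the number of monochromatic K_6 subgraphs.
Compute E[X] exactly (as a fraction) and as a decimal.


Let X = Σ_S X_S over the C(34, 6) = 1344904 subsets S of size 6, where X_S = 1 if the K_6 on S is monochromatic.
For a fixed S, the K_6 on S has C(6, 2) = 15 edges. P[all 15 edges red] = (1/2)^15, and likewise for blue, so P[monochromatic] = 2·(1/2)^15 = 2^{1 − 15} = 1/16384.
Summing: E[X] = C(34, 6) · 2^{1 − 15} = 1344904 · 1/16384 = 168113/2048.
Numerically: E[X] ≈ 82.08643.

E[X] = C(34,6)·2^(1−C(6,2)) = 168113/2048 ≈ 82.08643.


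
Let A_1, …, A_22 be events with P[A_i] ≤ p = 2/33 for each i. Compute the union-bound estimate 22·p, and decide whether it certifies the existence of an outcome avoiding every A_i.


Union bound: P[∪_{i=1}^{22} A_i] ≤ Σ_i P[A_i] ≤ 22·p = 22·(2/33) = 4/3.
Numerically: 4/3 ≈ 1.3333.
Is 4/3 < 1? NO.
Since the bound 4/3 is ≥ 1, the union bound is uninformative here; it does NOT by itself certify existence.

22·p = 4/3 ≈ 1.3333; existence NOT certified by the union bound.


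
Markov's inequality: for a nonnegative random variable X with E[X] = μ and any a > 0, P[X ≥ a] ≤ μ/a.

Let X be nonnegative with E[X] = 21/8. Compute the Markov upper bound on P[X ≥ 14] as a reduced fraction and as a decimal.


μ = E[X] = 21/8, a = 14.
Markov: P[X ≥ 14] ≤ μ/a = (21/8)/14 = 3/16.
Numerically: ≈ 0.18750.
(Since a = 14 > μ = 2.62500, the bound 3/16 is < 1 and informative.)

P[X ≥ 14] ≤ 3/16 ≈ 0.18750.


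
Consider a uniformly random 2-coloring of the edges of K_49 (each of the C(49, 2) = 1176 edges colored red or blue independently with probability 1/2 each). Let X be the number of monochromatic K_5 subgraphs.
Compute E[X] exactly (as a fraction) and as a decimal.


Let X = Σ_S X_S over the C(49, 5) = 1906884 subsets S of size 5, where X_S = 1 if the K_5 on S is monochromatic.
For a fixed S, the K_5 on S has C(5, 2) = 10 edges. P[all 10 edges red] = (1/2)^10, and likewise for blue, so P[monochromatic] = 2·(1/2)^10 = 2^{1 − 10} = 1/512.
Summing: E[X] = C(49, 5) · 2^{1 − 10} = 1906884 · 1/512 = 476721/128.
Numerically: E[X] ≈ 3724.382812.

E[X] = C(49,5)·2^(1−C(5,2)) = 476721/128 ≈ 3724.382812.


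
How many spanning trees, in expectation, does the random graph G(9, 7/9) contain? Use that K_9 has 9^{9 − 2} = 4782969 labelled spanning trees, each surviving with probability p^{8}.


K_9 has 9^{9 − 2} = 4782969 labelled spanning trees.
For each such spanning tree H, let X_H = 1 if all 8 edges of H are present in G. Then P[X_H = 1] = p^{8} = (7/9)^{8} = 5764801/43046721.
Summing the indicators: E[X] = Σ_H E[X_H] = 4782969 · p^{8} = 4782969 · 5764801/43046721 = 5764801/9.
Numerically: E[X] ≈ 6.41e+05.

E[X] = 4782969 · (7/9)^{8} = 5764801/9 ≈ 6.41e+05.


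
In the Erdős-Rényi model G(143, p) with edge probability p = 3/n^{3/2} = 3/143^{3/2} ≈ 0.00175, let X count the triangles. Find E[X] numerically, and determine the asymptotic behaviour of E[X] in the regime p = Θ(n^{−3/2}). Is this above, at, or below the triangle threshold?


Number of potential triangles: C(143, 3) = 477191.
Each occurs with probability p³ ≈ (0.00175)³ ≈ 5.39948e-09.
By linearity: E[X] = C(143, 3)·p³ ≈ 477191 · 5.39948e-09 ≈ 0.003.
Since α = 3/2 > 1, p = c/n^{3/2} = o(1/n) is below the triangle threshold p ~ 1/n. Asymptotically E[X] ~ (c³/6)·n^{3(1−α)} = (3³/6)·n^{-1.5} → 0, so by Markov's inequality G has no triangles w.h.p.

E[X] ≈ 0.003; in regime p = Θ(1/n^{3/2}) E[X] tends to 0 (below the triangle threshold p ~ 1/n).


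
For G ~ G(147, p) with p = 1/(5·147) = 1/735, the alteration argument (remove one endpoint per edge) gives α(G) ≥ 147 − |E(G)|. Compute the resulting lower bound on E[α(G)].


E[|E(G)|] = C(147, 2)·p = 10731 · (1/735) = 73/5.
E[α(G)] ≥ n − E[|E(G)|] = 147 − 73/5 = 662/5.
Numerically: ≈ 132.400000.
(This is only a lower bound; the true E[α(G)] may be larger.)

E[α(G)] ≥ 662/5 ≈ 132.400000.


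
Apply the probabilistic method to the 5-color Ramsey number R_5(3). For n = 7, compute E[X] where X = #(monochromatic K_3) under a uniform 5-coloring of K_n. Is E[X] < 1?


E[X] = C(7, 3) · 5^{1 − 3} = 35 · 5^{−2} = 35/25.
As a reduced fraction: E[X] = 7/5 ≈ 1.400000.
Is E[X] < 1? NO.
Since E[X] ≥ 1, the first-moment bound is inconclusive at n = 7; it does NOT by itself certify R_5(3) > 7.

E[X] = 7/5 ≈ 1.400000; E[X] ≥ 1; first-moment method inconclusive here.


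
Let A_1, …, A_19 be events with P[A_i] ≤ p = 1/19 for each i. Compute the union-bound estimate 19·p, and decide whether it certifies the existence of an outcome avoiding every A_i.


Union bound: P[∪_{i=1}^{19} A_i] ≤ Σ_i P[A_i] ≤ 19·p = 19·(1/19) = 1.
Numerically: 1 ≈ 1.0000000.
Is 1 < 1? NO.
Since the bound 1 is ≥ 1, the union bound is uninformative here; it does NOT by itself certify existence.

19·p = 1 ≈ 1.0000000; existence NOT certified by the union bound.


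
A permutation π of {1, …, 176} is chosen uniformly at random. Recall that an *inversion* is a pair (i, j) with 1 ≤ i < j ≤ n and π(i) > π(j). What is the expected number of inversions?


Write X = Σ X_I over the C(176, 2) = 15400 pairs i < j, with X_I the indicator of one inversion.
There are 15400 indicators.
For each fixed pair i < j, the values π(i) and π(j) are two distinct elements of {1, …, 176} in uniformly random order; by symmetry P[π(i) > π(j)] = 1/2.
By linearity: E[X] = 15400 · (1/2) = C(176, 2) · (1/2) = 15400/2 = 7700 ≈ 7700.0000.

E[X] = 7700 = 7700.0000.


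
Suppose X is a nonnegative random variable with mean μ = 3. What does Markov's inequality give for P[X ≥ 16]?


μ = E[X] = 3, a = 16.
Markov: P[X ≥ 16] ≤ μ/a = (3)/16 = 3/16.
Numerically: ≈ 0.1875.
(Since a = 16 > μ = 3.0000, the bound 3/16 is < 1 and informative.)

P[X ≥ 16] ≤ 3/16 ≈ 0.1875.


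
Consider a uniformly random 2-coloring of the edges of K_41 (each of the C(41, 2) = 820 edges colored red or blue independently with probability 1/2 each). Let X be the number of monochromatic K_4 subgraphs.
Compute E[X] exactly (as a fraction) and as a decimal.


Let X = Σ_S X_S over the C(41, 4) = 101270 subsets S of size 4, where X_S = 1 if the K_4 on S is monochromatic.
For a fixed S, the K_4 on S has C(4, 2) = 6 edges. P[all 6 edges red] = (1/2)^6, and likewise for blue, so P[monochromatic] = 2·(1/2)^6 = 2^{1 − 6} = 1/32.
Summing: E[X] = C(41, 4) · 2^{1 − 6} = 101270 · 1/32 = 50635/16.
Numerically: E[X] ≈ 3164.6875.

E[X] = C(41,4)·2^(1−C(4,2)) = 50635/16 ≈ 3164.6875.


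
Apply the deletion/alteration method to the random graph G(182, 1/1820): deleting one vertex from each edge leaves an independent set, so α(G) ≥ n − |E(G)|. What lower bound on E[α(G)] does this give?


E[|E(G)|] = C(182, 2)·p = 16471 · (1/1820) = 181/20.
E[α(G)] ≥ n − E[|E(G)|] = 182 − 181/20 = 3459/20.
Numerically: ≈ 172.95000.
(This is only a lower bound; the true E[α(G)] may be larger.)

E[α(G)] ≥ 3459/20 ≈ 172.95000.


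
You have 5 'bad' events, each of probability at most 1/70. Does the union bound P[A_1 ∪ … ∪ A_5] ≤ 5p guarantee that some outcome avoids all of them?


Union bound: P[∪_{i=1}^{5} A_i] ≤ Σ_i P[A_i] ≤ 5·p = 5·(1/70) = 1/14.
Numerically: 1/14 ≈ 0.0714.
Is 1/14 < 1? YES.
Since P[∪ A_i] ≤ 1/14 < 1, the complement has P[∩ A_i^c] ≥ 1 − 1/14 = 13/14 > 0, so some outcome avoids every A_i.

5·p = 1/14 ≈ 0.0714; existence CERTIFIED by the union bound.


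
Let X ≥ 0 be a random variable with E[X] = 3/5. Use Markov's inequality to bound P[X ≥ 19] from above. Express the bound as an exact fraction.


μ = E[X] = 3/5, a = 19.
Markov: P[X ≥ 19] ≤ μ/a = (3/5)/19 = 3/95.
Numerically: ≈ 0.031579.
(Since a = 19 > μ = 0.600000, the bound 3/95 is < 1 and informative.)

P[X ≥ 19] ≤ 3/95 ≈ 0.031579.


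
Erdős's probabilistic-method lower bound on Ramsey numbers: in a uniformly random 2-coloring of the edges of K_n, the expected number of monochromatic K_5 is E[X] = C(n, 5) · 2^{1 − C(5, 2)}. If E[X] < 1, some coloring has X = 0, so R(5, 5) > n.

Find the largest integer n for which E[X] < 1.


We need C(n, 5) · 2^{1 − 10} < 1, i.e. C(n, 5) < 2^{10 − 1} = 512.
Check values of n near the boundary:
  n = 8: C(8, 5) = 56; 56 < 512? YES
  n = 9: C(9, 5) = 126; 126 < 512? YES
  n = 10: C(10, 5) = 252; 252 < 512? YES
  n = 11: C(11, 5) = 462; 462 < 512? YES
  n = 12: C(12, 5) = 792; 792 < 512? NO
  n = 13: C(13, 5) = 1287; 1287 < 512? NO
  n = 14: C(14, 5) = 2002; 2002 < 512? NO
The largest n with C(n, 5) < 512 is n = 11 (where E[X] = 231/256 ≈ 0.9023438). Hence R(5, 5) > 11, i.e. R(5, 5) ≥ 12.

Largest n = 11; hence R(5, 5) > 11.


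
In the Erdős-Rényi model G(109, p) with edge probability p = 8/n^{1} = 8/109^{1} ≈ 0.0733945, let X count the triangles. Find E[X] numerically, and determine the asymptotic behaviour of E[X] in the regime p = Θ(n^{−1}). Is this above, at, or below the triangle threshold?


Number of potential triangles: C(109, 3) = 209934.
Each occurs with probability p³ ≈ (0.0733945)³ ≈ 3.95357942e-04.
By linearity: E[X] = C(109, 3)·p³ ≈ 209934 · 3.95357942e-04 ≈ 82.999074.
Here α = 1, so p = 8/n is exactly at the triangle threshold p ~ 1/n. Asymptotically E[X] → c³/6 = 8³/6 = 256/3 ≈ 85.333333, a bounded constant. In this regime the triangle count is asymptotically Poisson(c³/6).

E[X] ≈ 82.999074; in regime p = Θ(1/n^{1}) E[X] stays bounded (at the triangle threshold p ~ 1/n).


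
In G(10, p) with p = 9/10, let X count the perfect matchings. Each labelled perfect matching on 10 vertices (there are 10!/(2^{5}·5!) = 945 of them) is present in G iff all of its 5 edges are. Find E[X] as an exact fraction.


K_10 has 10!/(2^{5}·5!) = 945 labelled perfect matchings.
For each such perfect matching H, let X_H = 1 if all 5 edges of H are present in G. Then P[X_H = 1] = p^{5} = (9/10)^{5} = 59049/100000.
By linearity of expectation: E[X] = Σ_H E[X_H] = 945 · p^{5} = 945 · 59049/100000 = 11160261/20000.
Numerically: E[X] ≈ 558.01.

E[X] = 945 · (9/10)^{5} = 11160261/20000 ≈ 558.01.


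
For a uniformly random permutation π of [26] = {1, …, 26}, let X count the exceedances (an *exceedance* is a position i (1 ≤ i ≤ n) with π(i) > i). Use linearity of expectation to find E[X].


Write X = Σ_{i=1}^{26} X_i, where X_i = 1_{π(i) > i}.
For each fixed i, π(i) is uniform over {1, …, 26} (marginal of a uniform permutation), so P[π(i) > i] = (n − i)/n. Summing: Σ_{i=1}^{26} (n − i)/n = (0 + 1 + … + 25)/26 = 26(26 − 1)/(2·26) = (26 − 1)/2.
Hence E[X] = Σ_{i=1}^{26} (26 − i)/26 = 25/2 ≈ 12.500.

E[X] = 25/2 = 12.500.


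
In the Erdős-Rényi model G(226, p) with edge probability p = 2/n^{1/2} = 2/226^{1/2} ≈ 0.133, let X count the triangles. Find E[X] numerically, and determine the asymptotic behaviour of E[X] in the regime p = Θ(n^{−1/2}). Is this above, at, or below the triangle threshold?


Number of potential triangles: C(226, 3) = 1898400.
Each occurs with probability p³ ≈ (0.133)³ ≈ 2.35466e-03.
By linearity: E[X] = C(226, 3)·p³ ≈ 1898400 · 2.35466e-03 ≈ 4470.078.
Since α = 1/2 < 1, p = c/n^{1/2} ≫ 1/n is above the triangle threshold p ~ 1/n. Asymptotically E[X] ~ (c³/6)·n^{3(1−α)} = (2³/6)·n^{1.5} → ∞; triangles are abundant w.h.p.

E[X] ≈ 4470.078; in regime p = Θ(1/n^{1/2}) E[X] diverges (above the triangle threshold p ~ 1/n).


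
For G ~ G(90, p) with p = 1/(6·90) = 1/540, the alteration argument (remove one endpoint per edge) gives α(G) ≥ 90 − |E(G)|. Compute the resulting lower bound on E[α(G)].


E[|E(G)|] = C(90, 2)·p = 4005 · (1/540) = 89/12.
E[α(G)] ≥ n − E[|E(G)|] = 90 − 89/12 = 991/12.
Numerically: ≈ 82.58333.
(This is only a lower bound; the true E[α(G)] may be larger.)

E[α(G)] ≥ 991/12 ≈ 82.58333.


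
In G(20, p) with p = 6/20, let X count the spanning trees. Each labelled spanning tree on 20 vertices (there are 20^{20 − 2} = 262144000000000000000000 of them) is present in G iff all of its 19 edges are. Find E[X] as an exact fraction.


K_20 has 20^{20 − 2} = 262144000000000000000000 labelled spanning trees.
For each such spanning tree H, let X_H = 1 if all 19 edges of H are present in G. Then P[X_H = 1] = p^{19} = (3/10)^{19} = 1162261467/10000000000000000000.
By linearity: E[X] = Σ_H E[X_H] = 262144000000000000000000 · p^{19} = 262144000000000000000000 · 1162261467/10000000000000000000 = 152339935002624/5.
Numerically: E[X] ≈ 3.0468e+13.

E[X] = 262144000000000000000000 · (3/10)^{19} = 152339935002624/5 ≈ 3.0468e+13.


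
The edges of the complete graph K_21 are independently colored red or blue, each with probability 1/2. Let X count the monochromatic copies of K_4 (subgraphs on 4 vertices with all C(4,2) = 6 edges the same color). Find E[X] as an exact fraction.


Let X = Σ_S X_S over the C(21, 4) = 5985 subsets S of size 4, where X_S = 1 if the K_4 on S is monochromatic.
For a fixed S, the K_4 on S has C(4, 2) = 6 edges. P[all 6 edges red] = (1/2)^6, and likewise for blue, so P[monochromatic] = 2·(1/2)^6 = 2^{1 − 6} = 1/32.
Summing: E[X] = C(21, 4) · 2^{1 − 6} = 5985 · 1/32 = 5985/32.
Numerically: E[X] ≈ 187.031.

E[X] = C(21,4)·2^(1−C(4,2)) = 5985/32 ≈ 187.031.


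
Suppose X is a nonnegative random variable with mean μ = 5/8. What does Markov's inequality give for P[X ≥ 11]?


μ = E[X] = 5/8, a = 11.
Markov: P[X ≥ 11] ≤ μ/a = (5/8)/11 = 5/88.
Numerically: ≈ 0.0568.
(Since a = 11 > μ = 0.6250, the bound 5/88 is < 1 and informative.)

P[X ≥ 11] ≤ 5/88 ≈ 0.0568.


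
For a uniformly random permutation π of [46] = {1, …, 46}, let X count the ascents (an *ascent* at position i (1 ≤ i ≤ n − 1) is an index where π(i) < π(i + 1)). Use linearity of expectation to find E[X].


Write X = Σ X_I over i = 1, …, 45, with X_I the indicator of one ascent.
There are 45 indicators.
For each fixed i, the pair (π(i), π(i+1)) is a uniformly random ordered pair of distinct values from {1, …, 46}; by symmetry P[π(i) < π(i+1)] = 1/2.
By linearity: E[X] = 45 · (1/2) = (46 − 1) · (1/2) = 45/2 ≈ 22.500.

E[X] = 45/2 = 22.500.


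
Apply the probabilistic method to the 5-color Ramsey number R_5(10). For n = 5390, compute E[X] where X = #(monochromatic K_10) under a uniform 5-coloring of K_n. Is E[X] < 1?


E[X] = C(5390, 10) · 5^{1 − 45} = 5655833965919099070255434039753 · 5^{−44} = 5655833965919099070255434039753/5684341886080801486968994140625.
As a reduced fraction: E[X] = 5655833965919099070255434039753/5684341886080801486968994140625 ≈ 0.9950.
Is E[X] < 1? YES.
Since E[X] < 1, there exists a 5-coloring of K_{5390} with no monochromatic K_10; hence R_5(10) > 5390.

E[X] = 5655833965919099070255434039753/5684341886080801486968994140625 ≈ 0.9950; E[X] < 1, so R_5(10) > 5390.


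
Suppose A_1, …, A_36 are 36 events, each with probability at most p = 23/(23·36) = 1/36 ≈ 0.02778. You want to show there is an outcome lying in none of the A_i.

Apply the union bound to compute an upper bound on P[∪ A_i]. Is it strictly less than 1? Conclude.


Union bound: P[∪_{i=1}^{36} A_i] ≤ Σ_i P[A_i] ≤ 36·p = 36·(1/36) = 1.
Numerically: 1 ≈ 1.00000.
Is 1 < 1? NO.
Since the bound 1 is ≥ 1, the union bound is uninformative here; it does NOT by itself certify existence.

36·p = 1 ≈ 1.00000; existence NOT certified by the union bound.


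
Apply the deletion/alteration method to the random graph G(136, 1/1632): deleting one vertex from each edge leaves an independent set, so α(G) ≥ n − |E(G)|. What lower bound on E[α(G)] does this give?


E[|E(G)|] = C(136, 2)·p = 9180 · (1/1632) = 45/8.
E[α(G)] ≥ n − E[|E(G)|] = 136 − 45/8 = 1043/8.
Numerically: ≈ 130.375.
(This is only a lower bound; the true E[α(G)] may be larger.)

E[α(G)] ≥ 1043/8 ≈ 130.375.


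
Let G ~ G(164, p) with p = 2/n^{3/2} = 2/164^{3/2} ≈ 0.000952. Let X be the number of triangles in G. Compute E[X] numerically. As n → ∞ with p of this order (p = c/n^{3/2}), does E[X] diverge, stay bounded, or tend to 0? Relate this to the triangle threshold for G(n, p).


Number of potential triangles: C(164, 3) = 721764.
Each occurs with probability p³ ≈ (0.000952)³ ≈ 8.63560e-10.
By linearity: E[X] = C(164, 3)·p³ ≈ 721764 · 8.63560e-10 ≈ 0.001.
Since α = 3/2 > 1, p = c/n^{3/2} = o(1/n) is below the triangle threshold p ~ 1/n. Asymptotically E[X] ~ (c³/6)·n^{3(1−α)} = (2³/6)·n^{-1.5} → 0, so by Markov's inequality G has no triangles w.h.p.

E[X] ≈ 0.001; in regime p = Θ(1/n^{3/2}) E[X] tends to 0 (below the triangle threshold p ~ 1/n).
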